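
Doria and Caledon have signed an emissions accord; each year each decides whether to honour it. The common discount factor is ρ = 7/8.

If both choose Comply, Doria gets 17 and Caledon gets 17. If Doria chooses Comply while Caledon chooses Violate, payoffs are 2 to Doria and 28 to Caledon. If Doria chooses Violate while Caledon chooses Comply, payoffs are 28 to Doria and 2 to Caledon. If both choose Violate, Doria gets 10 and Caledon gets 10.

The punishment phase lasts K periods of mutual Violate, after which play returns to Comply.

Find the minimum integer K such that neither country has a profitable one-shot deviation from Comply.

No profitable deviation requires (17−10)(ρ+…+ρ^K) ≥ 28−17, i.e. ρ+…+ρ^K ≥ 11/7 ≈ 1.5714.
With ρ = 7/8, the partial sums are K=1: 0.8750, K=2: 1.6406.
K = 2 is the first length at which the sum reaches 1.5714.

2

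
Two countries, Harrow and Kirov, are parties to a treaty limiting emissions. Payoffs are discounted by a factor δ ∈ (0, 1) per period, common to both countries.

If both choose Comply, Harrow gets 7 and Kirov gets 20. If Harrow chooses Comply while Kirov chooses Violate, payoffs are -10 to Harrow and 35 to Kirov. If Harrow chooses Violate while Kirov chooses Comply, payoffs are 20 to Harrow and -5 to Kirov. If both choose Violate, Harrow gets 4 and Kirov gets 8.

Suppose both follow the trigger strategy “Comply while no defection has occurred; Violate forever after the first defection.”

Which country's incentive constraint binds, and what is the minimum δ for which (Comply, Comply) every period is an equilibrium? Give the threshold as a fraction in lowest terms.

Harrow; δ ≥ 13/16

Harrow's threshold: (20−7)/(20−4) = 13/16.
Kirov's threshold: (35−20)/(35−8) = 5/9.
13/16 > 5/9, so Harrow binds and δ* = 13/16.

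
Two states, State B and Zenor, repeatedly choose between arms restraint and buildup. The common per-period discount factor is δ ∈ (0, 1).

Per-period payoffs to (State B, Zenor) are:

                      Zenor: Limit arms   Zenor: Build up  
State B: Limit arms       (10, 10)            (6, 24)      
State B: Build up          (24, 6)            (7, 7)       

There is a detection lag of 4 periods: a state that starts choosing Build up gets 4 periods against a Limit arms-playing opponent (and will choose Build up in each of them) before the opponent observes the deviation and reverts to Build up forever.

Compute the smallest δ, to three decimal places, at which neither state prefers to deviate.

0.953

The best deviation is to choose Build up for all 4 undetected periods, earning 24 each, then 7 forever once detected.
Deviation value: 24(1−δ^4)/(1−δ) + 7δ^4/(1−δ); cooperation value: 10/(1−δ).
IC: 10 ≥ 24(1−δ^4) + 7δ^4 = 24 − 17δ^4.
So δ^4 ≥ 14/17, giving δ ≥ (14/17)^(1/4) ≈ 0.953.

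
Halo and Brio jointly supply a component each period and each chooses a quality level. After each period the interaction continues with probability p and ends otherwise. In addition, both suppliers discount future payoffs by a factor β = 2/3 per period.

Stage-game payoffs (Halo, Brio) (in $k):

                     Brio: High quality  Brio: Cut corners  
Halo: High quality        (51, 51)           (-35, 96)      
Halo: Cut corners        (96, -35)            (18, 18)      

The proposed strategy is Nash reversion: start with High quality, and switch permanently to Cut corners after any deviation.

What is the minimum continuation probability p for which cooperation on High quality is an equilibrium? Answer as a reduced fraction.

Expected continuation weight on next period's payoff is β·p = 2/3·p, which plays the role of the discount factor.
Cooperation requires 2/3·p ≥ (96−51)/(96−18) = 15/26, hence p ≥ 45/52.

45/52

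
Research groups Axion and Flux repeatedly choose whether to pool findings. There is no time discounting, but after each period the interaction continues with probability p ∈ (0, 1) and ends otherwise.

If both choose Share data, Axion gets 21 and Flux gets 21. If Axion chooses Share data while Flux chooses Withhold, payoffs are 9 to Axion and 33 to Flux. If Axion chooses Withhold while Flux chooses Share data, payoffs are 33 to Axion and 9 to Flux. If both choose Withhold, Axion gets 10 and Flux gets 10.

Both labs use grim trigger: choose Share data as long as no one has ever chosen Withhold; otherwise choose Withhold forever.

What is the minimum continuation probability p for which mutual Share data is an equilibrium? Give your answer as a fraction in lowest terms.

With no time discounting, the continuation probability p plays the role of the discount factor.
Grim-trigger IC: 21/(1−p) ≥ 33 + 10p/(1−p) ⇒ p ≥ (33−21)/(33−10) = 12/23.

12/23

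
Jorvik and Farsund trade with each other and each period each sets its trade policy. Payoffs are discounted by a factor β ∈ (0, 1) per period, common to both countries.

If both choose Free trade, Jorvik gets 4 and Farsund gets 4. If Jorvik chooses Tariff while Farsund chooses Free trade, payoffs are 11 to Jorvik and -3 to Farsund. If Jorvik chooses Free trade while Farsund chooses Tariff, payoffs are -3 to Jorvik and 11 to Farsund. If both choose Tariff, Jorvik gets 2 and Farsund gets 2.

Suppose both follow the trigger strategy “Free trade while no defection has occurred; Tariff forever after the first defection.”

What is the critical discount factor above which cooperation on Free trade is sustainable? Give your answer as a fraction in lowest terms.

Under grim trigger the critical discount factor is (T−C)/(T−P) with T = 11, C = 4, P = 2.
β* = (11−4)/(11−2) = 7/9.

7/9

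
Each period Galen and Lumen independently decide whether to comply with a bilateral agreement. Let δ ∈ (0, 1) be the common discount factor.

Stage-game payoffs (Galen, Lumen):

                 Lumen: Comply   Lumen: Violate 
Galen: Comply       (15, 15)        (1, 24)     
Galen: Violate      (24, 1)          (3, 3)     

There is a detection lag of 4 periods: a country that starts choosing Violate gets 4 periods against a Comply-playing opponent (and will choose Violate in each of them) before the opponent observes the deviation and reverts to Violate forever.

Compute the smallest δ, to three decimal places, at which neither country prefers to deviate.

0.809

The best deviation is to choose Violate for all 4 undetected periods, earning 24 each, then 3 forever once detected.
Deviation value: 24(1−δ^4)/(1−δ) + 3δ^4/(1−δ); cooperation value: 15/(1−δ).
IC: 15 ≥ 24(1−δ^4) + 3δ^4 = 24 − 21δ^4.
So δ^4 ≥ 9/21 = 3/7, giving δ ≥ (3/7)^(1/4) ≈ 0.809.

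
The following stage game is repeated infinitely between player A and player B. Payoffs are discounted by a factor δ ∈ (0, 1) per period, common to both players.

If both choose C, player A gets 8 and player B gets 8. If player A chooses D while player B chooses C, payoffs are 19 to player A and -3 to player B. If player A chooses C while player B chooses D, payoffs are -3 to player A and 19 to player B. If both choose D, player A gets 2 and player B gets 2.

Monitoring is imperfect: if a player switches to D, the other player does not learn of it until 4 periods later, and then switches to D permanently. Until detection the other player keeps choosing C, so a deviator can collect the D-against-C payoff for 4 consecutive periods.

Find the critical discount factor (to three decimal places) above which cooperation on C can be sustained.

0.897

Deviating for the 4 undetected periods gains 19−8 = 11 per period over cooperation, then loses 8−2 = 6 per period forever once punishment starts.
Gain: 11(1 + δ + … + δ^3); loss: 6·δ^4/(1−δ).
No profitable deviation ⇔ 11(1−δ^4) ≤ 6·δ^4, i.e. δ^4 ≥ 11/(11+6) = 11/17.
Hence δ ≥ (11/17)^(1/4) ≈ 0.897.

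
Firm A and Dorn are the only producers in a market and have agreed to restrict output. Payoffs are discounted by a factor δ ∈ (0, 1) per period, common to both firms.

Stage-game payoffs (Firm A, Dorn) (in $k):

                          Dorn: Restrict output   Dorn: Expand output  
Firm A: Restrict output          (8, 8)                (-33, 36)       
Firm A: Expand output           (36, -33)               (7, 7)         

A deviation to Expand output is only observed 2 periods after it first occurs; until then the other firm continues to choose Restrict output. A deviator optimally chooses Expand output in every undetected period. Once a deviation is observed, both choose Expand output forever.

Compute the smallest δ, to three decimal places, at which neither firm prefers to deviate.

A deviator earns 36 for 2 periods, then 7 forever; cooperating earns 8 forever. Multiplying the IC by (1−δ):
8 ≥ 36(1−δ^2) + 7δ^2, so 29·δ^2 ≥ 28 and δ^2 ≥ 28/29.
δ ≥ (28/29)^(1/2) ≈ 0.983.

0.983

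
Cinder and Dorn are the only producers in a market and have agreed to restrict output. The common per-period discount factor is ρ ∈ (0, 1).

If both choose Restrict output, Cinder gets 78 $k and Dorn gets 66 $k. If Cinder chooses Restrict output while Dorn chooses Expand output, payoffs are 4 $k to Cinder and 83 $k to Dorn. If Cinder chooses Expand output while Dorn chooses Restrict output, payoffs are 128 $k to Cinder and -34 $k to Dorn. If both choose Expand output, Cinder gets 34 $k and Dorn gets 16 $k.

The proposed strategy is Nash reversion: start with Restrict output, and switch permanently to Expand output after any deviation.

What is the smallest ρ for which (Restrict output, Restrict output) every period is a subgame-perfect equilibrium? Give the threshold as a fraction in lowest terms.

25/47

Cinder's threshold: (128−78)/(128−34) = 25/47.
Dorn's threshold: (83−66)/(83−16) = 17/67.
25/47 > 17/67, so Cinder binds and ρ* = 25/47.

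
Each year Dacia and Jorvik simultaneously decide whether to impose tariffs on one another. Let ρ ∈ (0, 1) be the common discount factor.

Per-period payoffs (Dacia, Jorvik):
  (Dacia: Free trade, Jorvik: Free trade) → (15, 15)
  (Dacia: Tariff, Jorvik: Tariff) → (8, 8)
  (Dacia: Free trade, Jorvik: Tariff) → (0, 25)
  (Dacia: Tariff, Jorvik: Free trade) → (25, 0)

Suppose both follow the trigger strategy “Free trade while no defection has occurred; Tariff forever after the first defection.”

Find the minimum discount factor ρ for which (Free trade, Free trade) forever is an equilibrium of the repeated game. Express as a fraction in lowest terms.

15/(1−ρ) ≥ 25 + 8ρ/(1−ρ)
15 ≥ 25 − 17ρ
ρ ≥ 10/17.

10/17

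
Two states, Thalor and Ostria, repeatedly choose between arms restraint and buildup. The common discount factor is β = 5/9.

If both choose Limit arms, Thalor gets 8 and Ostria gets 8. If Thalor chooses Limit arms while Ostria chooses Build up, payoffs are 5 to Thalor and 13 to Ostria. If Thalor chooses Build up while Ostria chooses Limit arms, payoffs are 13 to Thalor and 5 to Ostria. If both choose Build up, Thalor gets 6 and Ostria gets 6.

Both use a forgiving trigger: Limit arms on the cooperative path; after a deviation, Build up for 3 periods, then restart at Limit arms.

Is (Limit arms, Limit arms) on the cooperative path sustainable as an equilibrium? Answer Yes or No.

Comparing payoff streams over the 4 periods until play realigns: cooperate → 8(1+β+…+β^3); deviate → 13 + 6(β+…+β^3).
Cooperation is sustained iff (8−6)(β+…+β^3) ≥ 13−8.
β+…+β^3 = 5/9·(1−(5/9)^3)/(1−5/9) = 1.0357, and (13−8)/(8−6) = 2.5000.
1.0357 < 2.5000, so cooperation is not sustainable.

No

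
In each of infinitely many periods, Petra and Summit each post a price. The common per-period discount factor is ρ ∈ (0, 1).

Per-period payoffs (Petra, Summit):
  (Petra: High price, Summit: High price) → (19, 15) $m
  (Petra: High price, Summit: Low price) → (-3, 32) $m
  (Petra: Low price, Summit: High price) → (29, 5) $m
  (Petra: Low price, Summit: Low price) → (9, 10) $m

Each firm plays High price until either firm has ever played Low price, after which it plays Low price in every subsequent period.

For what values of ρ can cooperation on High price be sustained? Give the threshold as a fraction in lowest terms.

17/22

Petra's threshold: (29−19)/(29−9) = 1/2.
Summit's threshold: (32−15)/(32−10) = 17/22.
1/2 < 17/22, so Summit binds and ρ* = 17/22.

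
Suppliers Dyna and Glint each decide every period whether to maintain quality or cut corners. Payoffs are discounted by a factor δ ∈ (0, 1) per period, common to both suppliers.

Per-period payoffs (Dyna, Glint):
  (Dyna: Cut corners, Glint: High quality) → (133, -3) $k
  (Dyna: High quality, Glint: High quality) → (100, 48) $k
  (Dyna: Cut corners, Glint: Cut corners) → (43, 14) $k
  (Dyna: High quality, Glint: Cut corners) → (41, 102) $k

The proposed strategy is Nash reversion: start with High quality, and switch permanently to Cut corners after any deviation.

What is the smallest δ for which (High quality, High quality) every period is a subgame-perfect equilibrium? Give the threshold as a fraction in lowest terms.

For Dyna: deviation gain 133−100 = 33, per-period punishment loss 100−43 = 57. IC gives δ ≥ 33/90 = 11/30.
For Glint: gain 54, loss 34 per period, so δ ≥ 54/88 = 27/44.
The tighter constraint is Glint's, so cooperation needs δ ≥ 27/44.

27/44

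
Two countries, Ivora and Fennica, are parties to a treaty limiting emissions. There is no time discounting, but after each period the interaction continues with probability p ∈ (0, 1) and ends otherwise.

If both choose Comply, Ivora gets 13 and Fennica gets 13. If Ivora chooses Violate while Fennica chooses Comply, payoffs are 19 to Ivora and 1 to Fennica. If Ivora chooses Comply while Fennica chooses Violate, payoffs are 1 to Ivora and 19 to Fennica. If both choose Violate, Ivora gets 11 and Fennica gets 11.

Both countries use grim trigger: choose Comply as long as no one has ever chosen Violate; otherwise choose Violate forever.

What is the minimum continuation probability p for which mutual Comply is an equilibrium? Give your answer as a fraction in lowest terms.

With no time discounting, the continuation probability p plays the role of the discount factor.
Grim-trigger IC: 13/(1−p) ≥ 19 + 11p/(1−p) ⇒ p ≥ (19−13)/(19−11) = 3/4.

3/4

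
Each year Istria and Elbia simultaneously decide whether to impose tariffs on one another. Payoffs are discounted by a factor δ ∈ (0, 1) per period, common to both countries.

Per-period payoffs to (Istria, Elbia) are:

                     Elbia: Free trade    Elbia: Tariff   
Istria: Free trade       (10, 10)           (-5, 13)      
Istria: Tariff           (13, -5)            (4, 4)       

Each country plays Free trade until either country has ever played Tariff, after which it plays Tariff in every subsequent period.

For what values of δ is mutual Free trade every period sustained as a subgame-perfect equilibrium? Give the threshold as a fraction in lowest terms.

Under grim trigger the critical discount factor is (T−C)/(T−P) with T = 13, C = 10, P = 4.
δ* = (13−10)/(13−4) = 3/9 = 1/3.

1/3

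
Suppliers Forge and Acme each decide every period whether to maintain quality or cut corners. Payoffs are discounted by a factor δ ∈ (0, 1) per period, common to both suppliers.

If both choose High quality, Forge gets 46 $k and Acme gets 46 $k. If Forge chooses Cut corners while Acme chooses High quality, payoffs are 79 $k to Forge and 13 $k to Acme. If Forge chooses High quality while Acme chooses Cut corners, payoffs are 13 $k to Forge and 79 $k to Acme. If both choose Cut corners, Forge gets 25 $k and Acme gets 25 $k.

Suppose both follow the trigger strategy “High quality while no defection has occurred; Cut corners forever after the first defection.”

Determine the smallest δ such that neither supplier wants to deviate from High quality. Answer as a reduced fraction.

Cooperation forever yields 46 each period: 46/(1−δ).
Deviating yields 79 once, then 25 forever: 79 + 25δ/(1−δ).
No profitable deviation requires 46/(1−δ) ≥ 79 + 25δ/(1−δ).
Multiplying by (1−δ): 46 ≥ 79(1−δ) + 25δ = 79 − 54δ.
So 54δ ≥ 33, i.e. δ ≥ 33/54 = 11/18.

11/18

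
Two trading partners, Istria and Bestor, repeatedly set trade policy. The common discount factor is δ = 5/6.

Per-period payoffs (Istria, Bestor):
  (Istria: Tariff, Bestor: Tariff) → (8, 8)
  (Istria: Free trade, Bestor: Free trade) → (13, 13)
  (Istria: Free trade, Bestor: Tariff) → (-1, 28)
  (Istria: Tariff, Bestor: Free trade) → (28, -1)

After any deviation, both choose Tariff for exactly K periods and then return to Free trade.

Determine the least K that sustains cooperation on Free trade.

Need Σ_{k=1}^{K} δ^k ≥ (28−13)/(13−8) = 3.0000 at δ = 5/6.
At K = 5 the sum is 2.9906 < 3.0000; at K = 6 it is 3.3255 ≥ 3.0000.
So the minimum punishment length is K = 6.

6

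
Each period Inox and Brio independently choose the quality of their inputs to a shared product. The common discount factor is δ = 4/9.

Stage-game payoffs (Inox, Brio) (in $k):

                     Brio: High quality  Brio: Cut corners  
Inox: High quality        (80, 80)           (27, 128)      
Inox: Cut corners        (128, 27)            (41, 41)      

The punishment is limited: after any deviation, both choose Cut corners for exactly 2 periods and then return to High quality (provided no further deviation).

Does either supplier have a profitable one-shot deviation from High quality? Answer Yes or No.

Yes

IC: δ+…+δ^2 ≥ (128−80)/(80−41) = 16/13.
At δ = 4/9: partial sum = 0.6420 < 1.2308. Cooperation not sustainable.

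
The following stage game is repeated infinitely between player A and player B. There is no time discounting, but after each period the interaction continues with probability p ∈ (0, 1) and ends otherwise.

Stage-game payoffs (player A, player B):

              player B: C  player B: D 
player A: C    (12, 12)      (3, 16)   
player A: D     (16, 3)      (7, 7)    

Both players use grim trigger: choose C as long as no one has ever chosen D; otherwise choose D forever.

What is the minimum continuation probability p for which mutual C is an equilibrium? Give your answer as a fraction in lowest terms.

4/9

Expected cooperation value is 12 + p·12 + p²·12 + … = 12/(1−p); deviation gives 16 + p·7/(1−p).
12 ≥ 16(1−p) + 7p ⇒ 9p ≥ 4 ⇒ p ≥ 4/9.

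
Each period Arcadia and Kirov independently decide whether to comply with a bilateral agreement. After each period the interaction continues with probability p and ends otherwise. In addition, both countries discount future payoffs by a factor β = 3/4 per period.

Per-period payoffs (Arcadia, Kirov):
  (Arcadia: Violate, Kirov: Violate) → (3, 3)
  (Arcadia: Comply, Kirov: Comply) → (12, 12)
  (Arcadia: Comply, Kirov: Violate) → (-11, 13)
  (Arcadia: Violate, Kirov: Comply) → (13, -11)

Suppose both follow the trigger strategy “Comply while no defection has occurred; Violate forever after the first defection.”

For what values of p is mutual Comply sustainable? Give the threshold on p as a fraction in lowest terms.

Expected continuation weight on next period's payoff is β·p = 3/4·p, which plays the role of the discount factor.
Cooperation requires 3/4·p ≥ (13−12)/(13−3) = 1/10, hence p ≥ 2/15.

2/15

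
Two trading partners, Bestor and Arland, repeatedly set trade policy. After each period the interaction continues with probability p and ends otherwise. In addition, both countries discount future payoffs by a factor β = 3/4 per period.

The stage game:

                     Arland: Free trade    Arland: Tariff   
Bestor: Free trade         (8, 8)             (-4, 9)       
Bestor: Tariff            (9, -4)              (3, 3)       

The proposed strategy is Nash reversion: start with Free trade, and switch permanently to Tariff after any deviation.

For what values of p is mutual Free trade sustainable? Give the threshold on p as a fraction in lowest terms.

With continuation probability p and discount β, the effective per-period discount factor is βp.
Grim-trigger IC: βp ≥ (9−8)/(9−3) = 1/6.
So p ≥ (1/6)/(3/4) = 2/9.

2/9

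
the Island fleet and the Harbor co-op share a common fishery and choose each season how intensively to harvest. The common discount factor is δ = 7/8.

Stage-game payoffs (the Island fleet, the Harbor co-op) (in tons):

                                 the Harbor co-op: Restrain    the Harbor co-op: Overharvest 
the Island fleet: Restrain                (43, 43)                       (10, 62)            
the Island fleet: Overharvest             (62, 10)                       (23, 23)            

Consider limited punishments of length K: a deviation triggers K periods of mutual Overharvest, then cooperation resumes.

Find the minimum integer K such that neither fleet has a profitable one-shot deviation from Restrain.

IC: δ(1−δ^K)/(1−δ) ≥ (62−43)/(43−23) = 19/20.
With δ = 7/8: need 1 − δ^K ≥ 19/20·(1−7/8)/(7/8), i.e. δ^K ≤ 0.8643.
Since (7/8)^1 = 0.8750 and (7/8)^2 = 0.7656, the smallest such K is 2.

2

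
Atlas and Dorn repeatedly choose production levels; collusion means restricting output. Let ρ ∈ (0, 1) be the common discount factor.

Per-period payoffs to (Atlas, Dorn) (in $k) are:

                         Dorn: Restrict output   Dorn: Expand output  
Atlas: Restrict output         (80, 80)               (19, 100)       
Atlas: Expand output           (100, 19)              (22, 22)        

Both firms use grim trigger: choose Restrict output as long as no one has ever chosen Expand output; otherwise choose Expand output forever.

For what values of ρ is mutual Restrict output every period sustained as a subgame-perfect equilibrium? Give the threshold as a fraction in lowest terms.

Cooperation forever yields 80 each period: 80/(1−ρ).
Deviating yields 100 once, then 22 forever: 100 + 22ρ/(1−ρ).
No profitable deviation requires 80/(1−ρ) ≥ 100 + 22ρ/(1−ρ).
Multiplying by (1−ρ): 80 ≥ 100(1−ρ) + 22ρ = 100 − 78ρ.
So 78ρ ≥ 20, i.e. ρ ≥ 20/78 = 10/39.

10/39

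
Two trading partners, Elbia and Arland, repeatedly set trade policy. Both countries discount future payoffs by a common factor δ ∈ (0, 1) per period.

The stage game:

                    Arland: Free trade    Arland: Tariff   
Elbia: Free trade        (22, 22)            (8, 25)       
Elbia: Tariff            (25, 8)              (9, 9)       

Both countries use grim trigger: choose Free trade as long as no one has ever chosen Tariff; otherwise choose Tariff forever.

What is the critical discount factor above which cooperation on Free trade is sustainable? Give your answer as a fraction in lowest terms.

3/16

Under grim trigger the critical discount factor is (T−C)/(T−P) with T = 25, C = 22, P = 9.
δ* = (25−22)/(25−9) = 3/16.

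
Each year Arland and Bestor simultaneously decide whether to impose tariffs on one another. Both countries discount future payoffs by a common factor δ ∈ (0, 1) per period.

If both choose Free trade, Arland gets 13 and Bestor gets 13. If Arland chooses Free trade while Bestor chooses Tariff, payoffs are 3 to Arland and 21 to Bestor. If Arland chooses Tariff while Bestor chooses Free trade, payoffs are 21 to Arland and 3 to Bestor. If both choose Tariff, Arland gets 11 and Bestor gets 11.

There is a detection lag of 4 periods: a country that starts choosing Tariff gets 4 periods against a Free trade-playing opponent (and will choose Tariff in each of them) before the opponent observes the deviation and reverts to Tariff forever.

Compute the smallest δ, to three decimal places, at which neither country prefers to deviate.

The best deviation is to choose Tariff for all 4 undetected periods, earning 21 each, then 11 forever once detected.
Deviation value: 21(1−δ^4)/(1−δ) + 11δ^4/(1−δ); cooperation value: 13/(1−δ).
IC: 13 ≥ 21(1−δ^4) + 11δ^4 = 21 − 10δ^4.
So δ^4 ≥ 8/10 = 4/5, giving δ ≥ (4/5)^(1/4) ≈ 0.946.

0.946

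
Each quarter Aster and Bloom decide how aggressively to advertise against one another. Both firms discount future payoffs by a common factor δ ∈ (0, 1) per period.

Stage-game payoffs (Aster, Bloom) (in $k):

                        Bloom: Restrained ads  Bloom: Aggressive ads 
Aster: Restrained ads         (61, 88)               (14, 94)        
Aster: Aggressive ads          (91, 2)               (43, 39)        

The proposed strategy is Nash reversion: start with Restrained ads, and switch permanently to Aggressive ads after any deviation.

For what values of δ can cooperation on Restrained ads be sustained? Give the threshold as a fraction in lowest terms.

For Aster: deviation gain 91−61 = 30, per-period punishment loss 61−43 = 18. IC gives δ ≥ 30/48 = 5/8.
For Bloom: gain 6, loss 49 per period, so δ ≥ 6/55.
The tighter constraint is Aster's, so cooperation needs δ ≥ 5/8.

5/8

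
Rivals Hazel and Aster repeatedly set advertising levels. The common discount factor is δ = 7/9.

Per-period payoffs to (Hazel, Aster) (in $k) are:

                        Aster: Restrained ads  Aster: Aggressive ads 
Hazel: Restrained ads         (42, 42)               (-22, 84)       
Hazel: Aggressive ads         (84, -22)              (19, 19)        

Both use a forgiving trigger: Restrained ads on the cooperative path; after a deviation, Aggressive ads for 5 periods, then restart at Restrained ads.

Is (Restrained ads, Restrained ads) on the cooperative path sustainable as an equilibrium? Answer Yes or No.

Yes

IC: δ+…+δ^5 ≥ (84−42)/(42−19) = 42/23.
At δ = 7/9: partial sum = 2.5038 ≥ 1.8261. Cooperation sustainable.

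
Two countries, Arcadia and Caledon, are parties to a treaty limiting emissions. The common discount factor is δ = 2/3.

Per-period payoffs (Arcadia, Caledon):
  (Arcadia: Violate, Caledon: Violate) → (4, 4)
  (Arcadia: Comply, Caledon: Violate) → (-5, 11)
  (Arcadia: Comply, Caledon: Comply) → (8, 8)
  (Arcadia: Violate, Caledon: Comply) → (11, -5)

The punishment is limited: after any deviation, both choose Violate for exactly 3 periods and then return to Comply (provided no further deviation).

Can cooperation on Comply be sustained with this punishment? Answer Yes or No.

IC: δ+…+δ^3 ≥ (11−8)/(8−4) = 3/4.
At δ = 2/3: partial sum = 1.4074 ≥ 0.7500. Cooperation sustainable.

Yes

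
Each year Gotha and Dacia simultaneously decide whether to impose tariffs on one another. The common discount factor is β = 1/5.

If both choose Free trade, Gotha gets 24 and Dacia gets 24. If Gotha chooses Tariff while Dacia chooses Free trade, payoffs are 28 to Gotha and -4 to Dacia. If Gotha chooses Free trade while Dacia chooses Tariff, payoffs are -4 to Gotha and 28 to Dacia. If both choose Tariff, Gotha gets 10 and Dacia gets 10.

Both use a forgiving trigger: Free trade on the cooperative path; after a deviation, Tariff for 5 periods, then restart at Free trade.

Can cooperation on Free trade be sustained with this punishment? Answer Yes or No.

No

A one-shot deviation gives 28 now, then 10 for 5 periods, then back to 24.
Gain from deviating: (28−24) today; loss: (24−10) in each of the next 5 periods.
No-deviation condition: (24−10)(β+…+β^5) ≥ 28−24, i.e. β+…+β^5 ≥ 2/7.
At β = 1/5: β+…+β^5 = 0.2499 < 0.2857.
So cooperation is not sustainable.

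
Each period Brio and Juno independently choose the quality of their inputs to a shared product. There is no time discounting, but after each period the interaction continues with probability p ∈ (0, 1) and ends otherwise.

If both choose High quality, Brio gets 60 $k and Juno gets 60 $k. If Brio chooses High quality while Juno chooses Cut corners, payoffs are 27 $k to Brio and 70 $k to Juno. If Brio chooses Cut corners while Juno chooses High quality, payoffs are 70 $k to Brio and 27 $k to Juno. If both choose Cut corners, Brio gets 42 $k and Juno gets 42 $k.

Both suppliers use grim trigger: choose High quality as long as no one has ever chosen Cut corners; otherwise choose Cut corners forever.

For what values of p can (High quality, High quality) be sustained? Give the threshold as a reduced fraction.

Expected cooperation value is 60 + p·60 + p²·60 + … = 60/(1−p); deviation gives 70 + p·42/(1−p).
60 ≥ 70(1−p) + 42p ⇒ 28p ≥ 10 ⇒ p ≥ 10/28 = 5/14.

5/14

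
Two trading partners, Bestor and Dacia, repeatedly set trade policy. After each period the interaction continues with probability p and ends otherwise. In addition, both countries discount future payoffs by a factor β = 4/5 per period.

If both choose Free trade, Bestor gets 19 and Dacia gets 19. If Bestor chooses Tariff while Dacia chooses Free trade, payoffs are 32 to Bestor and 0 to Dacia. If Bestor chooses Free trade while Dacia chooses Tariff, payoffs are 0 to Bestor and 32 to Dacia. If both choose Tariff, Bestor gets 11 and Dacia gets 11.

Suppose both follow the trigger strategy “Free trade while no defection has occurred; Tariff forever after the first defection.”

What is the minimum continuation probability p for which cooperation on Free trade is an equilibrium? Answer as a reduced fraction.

Expected continuation weight on next period's payoff is β·p = 4/5·p, which plays the role of the discount factor.
Cooperation requires 4/5·p ≥ (32−19)/(32−11) = 13/21, hence p ≥ 65/84.

65/84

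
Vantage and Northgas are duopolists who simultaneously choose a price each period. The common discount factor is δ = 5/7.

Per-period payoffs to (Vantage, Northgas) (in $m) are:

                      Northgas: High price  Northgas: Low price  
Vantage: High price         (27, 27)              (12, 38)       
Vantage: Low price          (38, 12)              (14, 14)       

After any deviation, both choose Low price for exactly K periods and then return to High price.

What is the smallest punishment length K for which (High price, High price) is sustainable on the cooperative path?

No profitable deviation requires (27−14)(δ+…+δ^K) ≥ 38−27, i.e. δ+…+δ^K ≥ 11/13 ≈ 0.8462.
With δ = 5/7, the partial sums are K=1: 0.7143, K=2: 1.2245.
K = 2 is the first length at which the sum reaches 0.8462.

2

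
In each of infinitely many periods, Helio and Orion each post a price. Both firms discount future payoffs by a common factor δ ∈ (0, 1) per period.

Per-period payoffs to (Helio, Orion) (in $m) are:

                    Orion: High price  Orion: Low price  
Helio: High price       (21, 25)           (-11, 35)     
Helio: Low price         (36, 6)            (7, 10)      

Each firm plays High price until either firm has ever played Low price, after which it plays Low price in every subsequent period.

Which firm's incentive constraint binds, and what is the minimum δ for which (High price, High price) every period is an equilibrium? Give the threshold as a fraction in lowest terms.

For Helio: deviation gain 36−21 = 15, per-period punishment loss 21−7 = 14. IC gives δ ≥ 15/29.
For Orion: gain 10, loss 15 per period, so δ ≥ 10/25 = 2/5.
The tighter constraint is Helio's, so cooperation needs δ ≥ 15/29.

Helio; δ ≥ 15/29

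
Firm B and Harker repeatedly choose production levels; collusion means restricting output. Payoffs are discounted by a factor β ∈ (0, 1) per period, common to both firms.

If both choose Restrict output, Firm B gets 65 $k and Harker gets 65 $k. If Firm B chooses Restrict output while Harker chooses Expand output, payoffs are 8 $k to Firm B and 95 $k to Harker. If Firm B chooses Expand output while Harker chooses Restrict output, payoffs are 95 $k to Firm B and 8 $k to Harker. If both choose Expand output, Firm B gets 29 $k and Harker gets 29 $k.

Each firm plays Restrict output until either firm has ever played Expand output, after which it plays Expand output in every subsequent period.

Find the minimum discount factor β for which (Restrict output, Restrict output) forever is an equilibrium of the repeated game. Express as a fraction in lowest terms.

5/11

One-period gain from deviating is 95 − 65 = 30. The loss is 65 − 29 = 36 in every subsequent period, with present value 36·β/(1−β).
Deviation is unprofitable when 36·β/(1−β) ≥ 30, i.e. β/(1−β) ≥ 5/6.
Equivalently β ≥ 30/(30+36) = 5/11.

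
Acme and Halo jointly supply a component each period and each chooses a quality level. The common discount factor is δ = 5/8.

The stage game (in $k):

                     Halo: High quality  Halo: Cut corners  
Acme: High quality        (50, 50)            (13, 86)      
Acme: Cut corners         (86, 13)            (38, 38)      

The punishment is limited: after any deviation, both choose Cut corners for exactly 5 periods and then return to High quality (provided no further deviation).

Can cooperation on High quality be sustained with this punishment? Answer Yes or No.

A one-shot deviation gives 86 now, then 38 for 5 periods, then back to 50.
Gain from deviating: (86−50) today; loss: (50−38) in each of the next 5 periods.
No-deviation condition: (50−38)(δ+…+δ^5) ≥ 86−50, i.e. δ+…+δ^5 ≥ 3.
At δ = 5/8: δ+…+δ^5 = 1.5077 < 3.0000.
So cooperation is not sustainable.

No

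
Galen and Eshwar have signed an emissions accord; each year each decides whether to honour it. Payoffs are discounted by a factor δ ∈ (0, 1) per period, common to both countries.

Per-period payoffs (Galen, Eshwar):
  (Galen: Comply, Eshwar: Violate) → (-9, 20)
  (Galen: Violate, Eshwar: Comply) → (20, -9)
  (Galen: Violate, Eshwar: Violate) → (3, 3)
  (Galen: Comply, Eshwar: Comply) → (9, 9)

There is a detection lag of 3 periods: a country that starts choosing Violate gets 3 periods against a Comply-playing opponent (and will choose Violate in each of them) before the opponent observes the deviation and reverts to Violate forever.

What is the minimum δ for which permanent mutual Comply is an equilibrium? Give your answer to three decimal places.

A deviator earns 20 for 3 periods, then 3 forever; cooperating earns 9 forever. Multiplying the IC by (1−δ):
9 ≥ 20(1−δ^3) + 3δ^3, so 17·δ^3 ≥ 11 and δ^3 ≥ 11/17.
δ ≥ (11/17)^(1/3) ≈ 0.865.

0.865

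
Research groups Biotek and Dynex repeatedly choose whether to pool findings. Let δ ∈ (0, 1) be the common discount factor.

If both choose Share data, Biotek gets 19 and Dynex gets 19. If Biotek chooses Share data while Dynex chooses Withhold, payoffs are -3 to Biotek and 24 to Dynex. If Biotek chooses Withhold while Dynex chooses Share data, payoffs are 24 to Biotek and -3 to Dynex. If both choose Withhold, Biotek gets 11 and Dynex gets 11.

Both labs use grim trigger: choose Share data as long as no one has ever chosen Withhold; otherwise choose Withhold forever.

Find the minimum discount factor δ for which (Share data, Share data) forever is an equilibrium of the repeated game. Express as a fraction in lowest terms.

Cooperation forever yields 19 each period: 19/(1−δ).
Deviating yields 24 once, then 11 forever: 24 + 11δ/(1−δ).
No profitable deviation requires 19/(1−δ) ≥ 24 + 11δ/(1−δ).
Multiplying by (1−δ): 19 ≥ 24(1−δ) + 11δ = 24 − 13δ.
So 13δ ≥ 5, i.e. δ ≥ 5/13.

5/13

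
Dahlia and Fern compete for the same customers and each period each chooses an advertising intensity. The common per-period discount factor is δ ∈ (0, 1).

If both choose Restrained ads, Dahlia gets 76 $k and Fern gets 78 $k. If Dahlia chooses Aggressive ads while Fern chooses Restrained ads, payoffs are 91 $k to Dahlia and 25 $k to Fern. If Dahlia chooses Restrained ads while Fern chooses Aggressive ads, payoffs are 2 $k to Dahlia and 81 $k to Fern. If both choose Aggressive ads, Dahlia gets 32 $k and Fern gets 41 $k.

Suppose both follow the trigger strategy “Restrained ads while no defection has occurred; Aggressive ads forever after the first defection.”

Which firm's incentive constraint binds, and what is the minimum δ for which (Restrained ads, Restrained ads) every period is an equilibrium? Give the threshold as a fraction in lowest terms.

Dahlia's threshold: (91−76)/(91−32) = 15/59.
Fern's threshold: (81−78)/(81−41) = 3/40.
15/59 > 3/40, so Dahlia binds and δ* = 15/59.

Dahlia; δ ≥ 15/59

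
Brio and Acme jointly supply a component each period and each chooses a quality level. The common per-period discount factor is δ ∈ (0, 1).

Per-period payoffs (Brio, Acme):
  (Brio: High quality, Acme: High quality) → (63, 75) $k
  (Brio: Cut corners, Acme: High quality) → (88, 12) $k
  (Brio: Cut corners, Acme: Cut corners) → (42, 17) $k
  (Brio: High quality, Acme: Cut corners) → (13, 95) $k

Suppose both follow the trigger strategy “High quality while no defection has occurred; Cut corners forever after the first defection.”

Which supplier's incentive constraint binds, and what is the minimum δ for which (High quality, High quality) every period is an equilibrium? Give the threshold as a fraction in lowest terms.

For Brio: deviation gain 88−63 = 25, per-period punishment loss 63−42 = 21. IC gives δ ≥ 25/46.
For Acme: gain 20, loss 58 per period, so δ ≥ 20/78 = 10/39.
The tighter constraint is Brio's, so cooperation needs δ ≥ 25/46.

Brio; δ ≥ 25/46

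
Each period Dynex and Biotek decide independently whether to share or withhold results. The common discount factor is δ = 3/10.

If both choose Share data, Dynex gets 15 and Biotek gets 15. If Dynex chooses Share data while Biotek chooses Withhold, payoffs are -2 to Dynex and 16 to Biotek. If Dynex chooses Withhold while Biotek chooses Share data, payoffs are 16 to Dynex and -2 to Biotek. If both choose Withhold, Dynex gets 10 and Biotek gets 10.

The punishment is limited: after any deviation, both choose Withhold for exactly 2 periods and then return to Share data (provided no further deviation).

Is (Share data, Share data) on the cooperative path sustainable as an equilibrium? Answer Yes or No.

Comparing payoff streams over the 3 periods until play realigns: cooperate → 15(1+δ+…+δ^2); deviate → 16 + 10(δ+…+δ^2).
Cooperation is sustained iff (15−10)(δ+…+δ^2) ≥ 16−15.
δ+…+δ^2 = 3/10·(1−(3/10)^2)/(1−3/10) = 0.3900, and (16−15)/(15−10) = 0.2000.
0.3900 ≥ 0.2000, so cooperation is sustainable.

Yes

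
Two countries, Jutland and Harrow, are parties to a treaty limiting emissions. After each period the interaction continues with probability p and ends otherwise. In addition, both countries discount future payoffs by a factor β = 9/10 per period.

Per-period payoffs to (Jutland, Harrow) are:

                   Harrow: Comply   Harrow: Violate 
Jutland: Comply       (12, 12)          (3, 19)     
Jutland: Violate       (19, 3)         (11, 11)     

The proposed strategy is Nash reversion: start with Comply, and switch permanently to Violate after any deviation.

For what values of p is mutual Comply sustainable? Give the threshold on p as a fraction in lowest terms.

With continuation probability p and discount β, the effective per-period discount factor is βp.
Grim-trigger IC: βp ≥ (19−12)/(19−11) = 7/8.
So p ≥ (7/8)/(9/10) = 35/36.

35/36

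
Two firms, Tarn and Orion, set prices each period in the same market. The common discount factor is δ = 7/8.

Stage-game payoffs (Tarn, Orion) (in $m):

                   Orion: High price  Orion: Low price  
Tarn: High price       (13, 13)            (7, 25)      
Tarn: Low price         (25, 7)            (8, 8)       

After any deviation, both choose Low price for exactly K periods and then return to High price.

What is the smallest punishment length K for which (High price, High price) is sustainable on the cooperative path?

IC: δ(1−δ^K)/(1−δ) ≥ (25−13)/(13−8) = 12/5.
With δ = 7/8: need 1 − δ^K ≥ 12/5·(1−7/8)/(7/8), i.e. δ^K ≤ 0.6571.
Since (7/8)^3 = 0.6699 and (7/8)^4 = 0.5862, the smallest such K is 4.

4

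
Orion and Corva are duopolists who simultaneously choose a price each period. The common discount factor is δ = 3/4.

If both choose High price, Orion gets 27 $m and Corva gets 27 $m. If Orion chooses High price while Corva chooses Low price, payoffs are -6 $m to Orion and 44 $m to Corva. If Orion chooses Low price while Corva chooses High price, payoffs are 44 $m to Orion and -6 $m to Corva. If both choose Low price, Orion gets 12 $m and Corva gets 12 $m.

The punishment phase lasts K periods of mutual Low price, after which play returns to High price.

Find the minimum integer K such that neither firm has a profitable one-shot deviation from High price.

IC: δ(1−δ^K)/(1−δ) ≥ (44−27)/(27−12) = 17/15.
With δ = 3/4: need 1 − δ^K ≥ 17/15·(1−3/4)/(3/4), i.e. δ^K ≤ 0.6222.
Since (3/4)^1 = 0.7500 and (3/4)^2 = 0.5625, the smallest such K is 2.

2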